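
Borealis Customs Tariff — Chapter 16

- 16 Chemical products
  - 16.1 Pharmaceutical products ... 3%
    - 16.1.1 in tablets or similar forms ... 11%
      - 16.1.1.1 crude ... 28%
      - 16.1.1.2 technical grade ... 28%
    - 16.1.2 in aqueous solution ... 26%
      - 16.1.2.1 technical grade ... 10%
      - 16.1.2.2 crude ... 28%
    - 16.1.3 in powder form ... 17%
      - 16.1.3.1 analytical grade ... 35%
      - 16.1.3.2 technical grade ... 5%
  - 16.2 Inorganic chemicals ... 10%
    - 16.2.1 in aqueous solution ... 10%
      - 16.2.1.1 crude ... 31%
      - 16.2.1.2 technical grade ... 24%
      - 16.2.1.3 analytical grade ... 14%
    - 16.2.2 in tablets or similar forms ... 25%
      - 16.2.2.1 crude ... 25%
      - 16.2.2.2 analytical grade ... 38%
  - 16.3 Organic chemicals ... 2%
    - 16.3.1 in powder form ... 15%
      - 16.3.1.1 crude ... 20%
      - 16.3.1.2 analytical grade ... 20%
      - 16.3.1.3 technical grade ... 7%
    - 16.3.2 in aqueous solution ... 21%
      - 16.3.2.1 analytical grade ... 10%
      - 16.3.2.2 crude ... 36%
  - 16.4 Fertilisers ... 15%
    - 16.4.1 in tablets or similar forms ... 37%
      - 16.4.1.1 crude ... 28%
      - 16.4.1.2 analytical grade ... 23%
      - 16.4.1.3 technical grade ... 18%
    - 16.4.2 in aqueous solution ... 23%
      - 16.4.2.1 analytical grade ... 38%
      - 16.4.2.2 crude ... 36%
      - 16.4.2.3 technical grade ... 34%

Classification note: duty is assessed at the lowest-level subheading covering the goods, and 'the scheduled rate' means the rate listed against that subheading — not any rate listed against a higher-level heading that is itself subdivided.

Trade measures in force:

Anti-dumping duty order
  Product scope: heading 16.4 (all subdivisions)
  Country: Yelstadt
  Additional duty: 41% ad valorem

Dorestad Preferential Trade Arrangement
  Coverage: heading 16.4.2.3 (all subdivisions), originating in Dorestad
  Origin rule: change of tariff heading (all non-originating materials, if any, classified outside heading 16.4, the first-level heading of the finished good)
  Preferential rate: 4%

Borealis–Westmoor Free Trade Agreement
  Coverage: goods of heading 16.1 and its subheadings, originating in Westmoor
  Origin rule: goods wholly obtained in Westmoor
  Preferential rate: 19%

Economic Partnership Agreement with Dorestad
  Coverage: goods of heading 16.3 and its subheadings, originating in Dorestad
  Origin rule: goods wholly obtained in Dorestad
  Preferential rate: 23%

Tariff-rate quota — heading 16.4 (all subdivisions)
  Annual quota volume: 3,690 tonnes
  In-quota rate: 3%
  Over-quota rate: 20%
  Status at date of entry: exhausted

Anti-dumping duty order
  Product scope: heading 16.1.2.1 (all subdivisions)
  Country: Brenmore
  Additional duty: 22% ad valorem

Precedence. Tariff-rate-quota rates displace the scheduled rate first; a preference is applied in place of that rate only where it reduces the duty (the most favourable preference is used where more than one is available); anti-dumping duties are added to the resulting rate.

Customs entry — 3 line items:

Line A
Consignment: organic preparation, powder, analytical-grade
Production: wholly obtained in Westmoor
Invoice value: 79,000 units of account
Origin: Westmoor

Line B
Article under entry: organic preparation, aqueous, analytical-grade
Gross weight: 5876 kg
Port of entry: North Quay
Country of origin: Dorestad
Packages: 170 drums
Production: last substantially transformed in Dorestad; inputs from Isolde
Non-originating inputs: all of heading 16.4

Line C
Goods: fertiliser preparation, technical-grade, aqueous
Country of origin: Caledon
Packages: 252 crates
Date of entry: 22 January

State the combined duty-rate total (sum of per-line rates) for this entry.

50%

Line A: organic → 16.3; powder → 16.3.1; analytical-grade → 16.3.1.2. Scheduled 20%. Westmoor agreement on 16.1: 16.3.1.2 not covered. → 20%.
Line B: organic → 16.3; aqueous → 16.3.2; analytical-grade → 16.3.2.1. Scheduled 10%. Dorestad agreement on 16.4.2.3: 16.3.2.1 not covered; Dorestad agreement on 16.3: not wholly obtained. → 10%.
Line C: fertiliser → 16.4; aqueous → 16.4.2; technical-grade → 16.4.2.3. Scheduled 34%. quota on 16.4 exhausted → over-quota 20%. → 20%.
Sum: 20% + 10% + 20% = 50%.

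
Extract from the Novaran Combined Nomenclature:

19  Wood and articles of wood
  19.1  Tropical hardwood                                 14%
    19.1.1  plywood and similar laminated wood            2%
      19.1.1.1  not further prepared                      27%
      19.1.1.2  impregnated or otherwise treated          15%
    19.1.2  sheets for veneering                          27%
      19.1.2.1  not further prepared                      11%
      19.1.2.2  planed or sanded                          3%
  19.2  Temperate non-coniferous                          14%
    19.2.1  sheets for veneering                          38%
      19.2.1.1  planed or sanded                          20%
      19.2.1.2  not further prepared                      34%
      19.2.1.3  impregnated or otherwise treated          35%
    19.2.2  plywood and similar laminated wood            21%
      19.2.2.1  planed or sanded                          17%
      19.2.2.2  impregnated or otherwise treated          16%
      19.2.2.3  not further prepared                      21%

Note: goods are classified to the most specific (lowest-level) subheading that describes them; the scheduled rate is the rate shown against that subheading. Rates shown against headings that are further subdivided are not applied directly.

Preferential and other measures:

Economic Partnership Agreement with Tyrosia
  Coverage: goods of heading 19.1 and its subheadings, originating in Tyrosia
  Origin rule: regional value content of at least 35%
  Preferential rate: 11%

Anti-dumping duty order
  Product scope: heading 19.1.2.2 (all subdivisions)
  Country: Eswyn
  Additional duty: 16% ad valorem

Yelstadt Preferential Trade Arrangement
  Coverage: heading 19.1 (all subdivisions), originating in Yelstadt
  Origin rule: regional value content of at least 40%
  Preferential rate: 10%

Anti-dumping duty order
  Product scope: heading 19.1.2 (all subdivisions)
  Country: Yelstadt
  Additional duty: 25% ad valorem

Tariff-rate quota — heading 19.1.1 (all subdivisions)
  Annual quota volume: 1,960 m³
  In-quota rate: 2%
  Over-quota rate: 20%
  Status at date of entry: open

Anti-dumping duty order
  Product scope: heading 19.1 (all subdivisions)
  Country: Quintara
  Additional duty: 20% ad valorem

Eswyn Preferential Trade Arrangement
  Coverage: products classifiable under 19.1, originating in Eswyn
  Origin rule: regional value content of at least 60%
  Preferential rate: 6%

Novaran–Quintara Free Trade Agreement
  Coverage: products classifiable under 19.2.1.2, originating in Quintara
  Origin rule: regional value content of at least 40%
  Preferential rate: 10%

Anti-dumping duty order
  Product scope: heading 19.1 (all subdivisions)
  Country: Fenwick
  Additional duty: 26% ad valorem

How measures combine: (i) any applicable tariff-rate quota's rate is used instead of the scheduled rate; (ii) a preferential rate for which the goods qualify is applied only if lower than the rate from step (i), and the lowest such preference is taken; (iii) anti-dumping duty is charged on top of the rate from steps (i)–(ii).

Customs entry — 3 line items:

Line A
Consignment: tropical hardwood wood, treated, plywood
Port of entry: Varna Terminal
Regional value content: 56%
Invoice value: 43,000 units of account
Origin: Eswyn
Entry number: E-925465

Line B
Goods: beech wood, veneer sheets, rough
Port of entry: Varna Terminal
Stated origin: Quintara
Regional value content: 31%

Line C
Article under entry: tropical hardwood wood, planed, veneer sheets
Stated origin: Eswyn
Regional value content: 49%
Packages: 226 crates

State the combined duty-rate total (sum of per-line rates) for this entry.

Line A: tropical hardwood → 19.1; plywood → 19.1.1; treated → 19.1.1.2. Scheduled 15%. quota on 19.1.1 open → in-quota 2%; Eswyn agreement on 19.1: RVC < 60%. → 2%.
Line B: beech → 19.2; veneer sheets → 19.2.1; rough → 19.2.1.2. Scheduled 34%. Quintara agreement on 19.2.1.2: RVC < 40%. → 34%.
Line C: tropical hardwood → 19.1; veneer sheets → 19.1.2; planed → 19.1.2.2. Scheduled 3%. Eswyn agreement on 19.1: RVC < 60%; anti-dumping (Eswyn, 19.1.2.2): +16%; total 3% + 16% = 19%. → 19%.
Sum: 2% + 34% + 19% = 55%.

55%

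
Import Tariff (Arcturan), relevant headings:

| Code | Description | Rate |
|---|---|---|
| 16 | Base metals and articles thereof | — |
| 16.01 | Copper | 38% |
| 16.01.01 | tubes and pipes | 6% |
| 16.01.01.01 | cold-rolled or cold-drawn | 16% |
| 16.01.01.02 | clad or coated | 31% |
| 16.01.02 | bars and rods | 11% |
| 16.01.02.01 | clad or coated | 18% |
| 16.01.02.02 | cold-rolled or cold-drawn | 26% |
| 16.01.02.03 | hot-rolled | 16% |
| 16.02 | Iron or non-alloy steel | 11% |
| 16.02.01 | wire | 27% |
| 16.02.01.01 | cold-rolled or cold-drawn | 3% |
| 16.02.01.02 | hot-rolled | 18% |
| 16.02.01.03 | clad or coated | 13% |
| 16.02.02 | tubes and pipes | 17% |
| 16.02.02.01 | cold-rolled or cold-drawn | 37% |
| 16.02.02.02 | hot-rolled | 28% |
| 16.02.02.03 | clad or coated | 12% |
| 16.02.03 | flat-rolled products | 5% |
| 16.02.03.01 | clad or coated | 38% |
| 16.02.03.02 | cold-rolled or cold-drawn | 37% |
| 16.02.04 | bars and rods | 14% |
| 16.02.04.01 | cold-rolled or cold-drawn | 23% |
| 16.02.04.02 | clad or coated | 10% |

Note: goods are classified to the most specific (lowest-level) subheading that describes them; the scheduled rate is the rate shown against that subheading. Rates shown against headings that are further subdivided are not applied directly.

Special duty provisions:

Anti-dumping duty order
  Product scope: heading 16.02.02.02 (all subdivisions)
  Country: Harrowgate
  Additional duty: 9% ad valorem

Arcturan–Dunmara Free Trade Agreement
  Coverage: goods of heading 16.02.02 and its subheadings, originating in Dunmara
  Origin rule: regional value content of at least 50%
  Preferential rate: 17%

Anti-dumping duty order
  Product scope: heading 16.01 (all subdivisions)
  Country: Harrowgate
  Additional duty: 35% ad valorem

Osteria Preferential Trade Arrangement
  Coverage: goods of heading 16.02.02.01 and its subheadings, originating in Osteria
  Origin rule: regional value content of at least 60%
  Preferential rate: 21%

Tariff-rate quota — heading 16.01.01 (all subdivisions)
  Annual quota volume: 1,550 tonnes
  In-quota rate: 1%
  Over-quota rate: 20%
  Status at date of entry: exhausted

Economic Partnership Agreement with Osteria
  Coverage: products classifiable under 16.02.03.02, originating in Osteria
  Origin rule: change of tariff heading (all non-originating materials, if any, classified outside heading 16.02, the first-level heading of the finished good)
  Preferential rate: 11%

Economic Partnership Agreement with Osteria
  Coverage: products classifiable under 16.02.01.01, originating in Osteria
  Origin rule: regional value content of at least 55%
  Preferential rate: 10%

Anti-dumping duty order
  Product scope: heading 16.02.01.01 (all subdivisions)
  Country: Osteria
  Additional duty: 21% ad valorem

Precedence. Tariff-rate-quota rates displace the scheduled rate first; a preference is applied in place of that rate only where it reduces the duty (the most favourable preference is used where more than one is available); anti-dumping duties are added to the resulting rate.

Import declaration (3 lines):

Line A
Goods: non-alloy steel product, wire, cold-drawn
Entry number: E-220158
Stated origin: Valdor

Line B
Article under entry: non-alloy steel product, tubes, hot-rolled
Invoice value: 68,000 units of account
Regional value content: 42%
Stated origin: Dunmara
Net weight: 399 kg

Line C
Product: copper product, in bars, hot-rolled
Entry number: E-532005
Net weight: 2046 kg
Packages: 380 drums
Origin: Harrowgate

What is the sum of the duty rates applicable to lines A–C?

82%

Line A: non-alloy steel → 16.02; wire → 16.02.01; cold-drawn → 16.02.01.01. Scheduled 3%. No special measure applies. → 3%.
Line B: non-alloy steel → 16.02; tubes → 16.02.02; hot-rolled → 16.02.02.02. Scheduled 28%. Dunmara agreement on 16.02.02: RVC < 50%. → 28%.
Line C: copper → 16.01; in bars → 16.01.02; hot-rolled → 16.01.02.03. Scheduled 16%. anti-dumping (Harrowgate, 16.01): +35%; total 16% + 35% = 51%. → 51%.
Sum: 3% + 28% + 51% = 82%.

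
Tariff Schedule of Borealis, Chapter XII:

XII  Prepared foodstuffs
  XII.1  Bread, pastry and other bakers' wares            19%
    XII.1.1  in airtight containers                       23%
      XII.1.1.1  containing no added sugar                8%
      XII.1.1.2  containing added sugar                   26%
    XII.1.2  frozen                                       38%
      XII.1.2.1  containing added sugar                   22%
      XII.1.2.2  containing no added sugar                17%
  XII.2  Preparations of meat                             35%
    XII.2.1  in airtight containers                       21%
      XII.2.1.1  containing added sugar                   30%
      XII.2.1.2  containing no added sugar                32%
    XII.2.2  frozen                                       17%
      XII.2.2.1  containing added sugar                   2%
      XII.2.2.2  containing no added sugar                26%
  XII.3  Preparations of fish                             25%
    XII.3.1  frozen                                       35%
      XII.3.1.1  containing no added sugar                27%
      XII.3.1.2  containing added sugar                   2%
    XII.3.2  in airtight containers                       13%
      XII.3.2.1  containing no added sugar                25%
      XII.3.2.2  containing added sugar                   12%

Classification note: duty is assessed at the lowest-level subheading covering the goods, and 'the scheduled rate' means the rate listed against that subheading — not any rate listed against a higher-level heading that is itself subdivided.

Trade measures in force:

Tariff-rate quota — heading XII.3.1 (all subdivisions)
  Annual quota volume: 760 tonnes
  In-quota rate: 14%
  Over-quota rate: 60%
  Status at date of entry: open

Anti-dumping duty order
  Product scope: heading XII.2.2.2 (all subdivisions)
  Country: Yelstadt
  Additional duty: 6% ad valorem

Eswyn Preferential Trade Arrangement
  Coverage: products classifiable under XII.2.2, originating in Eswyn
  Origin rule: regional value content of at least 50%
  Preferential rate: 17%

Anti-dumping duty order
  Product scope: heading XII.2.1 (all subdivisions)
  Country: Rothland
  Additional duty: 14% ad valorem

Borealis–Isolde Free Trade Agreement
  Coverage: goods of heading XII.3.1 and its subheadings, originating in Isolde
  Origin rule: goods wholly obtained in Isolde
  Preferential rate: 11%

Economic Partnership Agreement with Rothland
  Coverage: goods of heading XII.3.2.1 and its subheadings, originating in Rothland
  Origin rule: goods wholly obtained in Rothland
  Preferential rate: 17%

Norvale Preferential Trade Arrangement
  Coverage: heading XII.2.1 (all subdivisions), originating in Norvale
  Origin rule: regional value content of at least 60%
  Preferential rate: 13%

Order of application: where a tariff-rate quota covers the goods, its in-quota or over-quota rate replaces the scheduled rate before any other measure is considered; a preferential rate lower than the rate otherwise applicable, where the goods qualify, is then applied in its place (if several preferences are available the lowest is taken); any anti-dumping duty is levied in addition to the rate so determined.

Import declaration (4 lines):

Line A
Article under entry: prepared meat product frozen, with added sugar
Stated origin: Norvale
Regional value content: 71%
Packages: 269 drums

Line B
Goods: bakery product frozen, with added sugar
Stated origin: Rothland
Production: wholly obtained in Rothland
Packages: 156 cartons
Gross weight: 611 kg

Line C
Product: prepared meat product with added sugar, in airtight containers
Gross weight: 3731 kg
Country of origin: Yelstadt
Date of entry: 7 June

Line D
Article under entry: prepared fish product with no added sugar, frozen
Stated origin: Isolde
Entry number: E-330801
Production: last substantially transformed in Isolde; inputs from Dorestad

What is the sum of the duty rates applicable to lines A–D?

Line A: prepared meat product → XII.2; frozen → XII.2.2; with added sugar → XII.2.2.1. Scheduled 2%. Norvale agreement on XII.2.1: XII.2.2.1 not covered. → 2%.
Line B: bakery product → XII.1; frozen → XII.1.2; with added sugar → XII.1.2.1. Scheduled 22%. Rothland agreement on XII.3.2.1: XII.1.2.1 not covered. → 22%.
Line C: prepared meat product → XII.2; in airtight containers → XII.2.1; with added sugar → XII.2.1.1. Scheduled 30%. No special measure applies. → 30%.
Line D: prepared fish product → XII.3; frozen → XII.3.1; with no added sugar → XII.3.1.1. Scheduled 27%. quota on XII.3.1 open → in-quota 14%; Isolde agreement on XII.3.1: not wholly obtained. → 14%.
Sum: 2% + 22% + 30% + 14% = 68%.

68%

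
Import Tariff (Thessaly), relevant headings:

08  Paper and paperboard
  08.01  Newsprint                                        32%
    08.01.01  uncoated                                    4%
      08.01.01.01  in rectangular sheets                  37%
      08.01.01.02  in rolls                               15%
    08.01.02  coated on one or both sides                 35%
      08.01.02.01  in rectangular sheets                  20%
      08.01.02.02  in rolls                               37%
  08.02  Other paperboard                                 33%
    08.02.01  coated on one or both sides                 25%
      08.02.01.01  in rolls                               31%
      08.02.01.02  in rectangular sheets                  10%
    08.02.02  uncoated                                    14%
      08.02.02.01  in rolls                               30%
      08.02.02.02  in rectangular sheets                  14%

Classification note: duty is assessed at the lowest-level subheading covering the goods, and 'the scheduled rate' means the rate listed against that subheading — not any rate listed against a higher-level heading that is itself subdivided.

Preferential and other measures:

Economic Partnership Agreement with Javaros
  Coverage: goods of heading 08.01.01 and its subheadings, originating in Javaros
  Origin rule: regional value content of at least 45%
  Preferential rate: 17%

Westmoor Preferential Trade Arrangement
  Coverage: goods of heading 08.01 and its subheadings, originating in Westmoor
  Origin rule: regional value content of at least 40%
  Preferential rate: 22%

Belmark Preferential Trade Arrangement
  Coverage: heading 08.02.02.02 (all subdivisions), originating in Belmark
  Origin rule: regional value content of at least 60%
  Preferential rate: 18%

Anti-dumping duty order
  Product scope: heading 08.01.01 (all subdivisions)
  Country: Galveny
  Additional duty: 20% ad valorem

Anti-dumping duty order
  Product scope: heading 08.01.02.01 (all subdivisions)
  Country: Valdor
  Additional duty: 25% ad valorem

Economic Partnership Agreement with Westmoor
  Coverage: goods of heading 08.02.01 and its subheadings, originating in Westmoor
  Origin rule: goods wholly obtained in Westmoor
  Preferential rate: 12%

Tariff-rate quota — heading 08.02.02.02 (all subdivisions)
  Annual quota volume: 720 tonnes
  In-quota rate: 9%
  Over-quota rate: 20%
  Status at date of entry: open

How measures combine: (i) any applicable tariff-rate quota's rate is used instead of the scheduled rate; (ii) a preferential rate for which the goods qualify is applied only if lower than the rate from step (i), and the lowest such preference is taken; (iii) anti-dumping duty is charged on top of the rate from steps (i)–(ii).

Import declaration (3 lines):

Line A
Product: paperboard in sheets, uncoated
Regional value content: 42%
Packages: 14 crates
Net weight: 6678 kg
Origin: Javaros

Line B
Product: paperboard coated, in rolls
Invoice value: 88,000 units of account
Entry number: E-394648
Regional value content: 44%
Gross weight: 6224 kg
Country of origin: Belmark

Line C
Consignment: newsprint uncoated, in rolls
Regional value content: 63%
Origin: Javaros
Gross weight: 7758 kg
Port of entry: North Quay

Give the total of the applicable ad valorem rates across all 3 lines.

Line A: paperboard → 08.02; uncoated → 08.02.02; in sheets → 08.02.02.02. Scheduled 14%. quota on 08.02.02.02 open → in-quota 9%; Javaros agreement on 08.01.01: 08.02.02.02 not covered. → 9%.
Line B: paperboard → 08.02; coated → 08.02.01; in rolls → 08.02.01.01. Scheduled 31%. Belmark agreement on 08.02.02.02: 08.02.01.01 not covered. → 31%.
Line C: newsprint → 08.01; uncoated → 08.01.01; in rolls → 08.01.01.02. Scheduled 15%. Javaros agreement on 08.01.01: RVC ≥ 45% → 17% available; preference 17% not lower than 15% → no reduction. → 15%.
Sum: 9% + 31% + 15% = 55%.

55%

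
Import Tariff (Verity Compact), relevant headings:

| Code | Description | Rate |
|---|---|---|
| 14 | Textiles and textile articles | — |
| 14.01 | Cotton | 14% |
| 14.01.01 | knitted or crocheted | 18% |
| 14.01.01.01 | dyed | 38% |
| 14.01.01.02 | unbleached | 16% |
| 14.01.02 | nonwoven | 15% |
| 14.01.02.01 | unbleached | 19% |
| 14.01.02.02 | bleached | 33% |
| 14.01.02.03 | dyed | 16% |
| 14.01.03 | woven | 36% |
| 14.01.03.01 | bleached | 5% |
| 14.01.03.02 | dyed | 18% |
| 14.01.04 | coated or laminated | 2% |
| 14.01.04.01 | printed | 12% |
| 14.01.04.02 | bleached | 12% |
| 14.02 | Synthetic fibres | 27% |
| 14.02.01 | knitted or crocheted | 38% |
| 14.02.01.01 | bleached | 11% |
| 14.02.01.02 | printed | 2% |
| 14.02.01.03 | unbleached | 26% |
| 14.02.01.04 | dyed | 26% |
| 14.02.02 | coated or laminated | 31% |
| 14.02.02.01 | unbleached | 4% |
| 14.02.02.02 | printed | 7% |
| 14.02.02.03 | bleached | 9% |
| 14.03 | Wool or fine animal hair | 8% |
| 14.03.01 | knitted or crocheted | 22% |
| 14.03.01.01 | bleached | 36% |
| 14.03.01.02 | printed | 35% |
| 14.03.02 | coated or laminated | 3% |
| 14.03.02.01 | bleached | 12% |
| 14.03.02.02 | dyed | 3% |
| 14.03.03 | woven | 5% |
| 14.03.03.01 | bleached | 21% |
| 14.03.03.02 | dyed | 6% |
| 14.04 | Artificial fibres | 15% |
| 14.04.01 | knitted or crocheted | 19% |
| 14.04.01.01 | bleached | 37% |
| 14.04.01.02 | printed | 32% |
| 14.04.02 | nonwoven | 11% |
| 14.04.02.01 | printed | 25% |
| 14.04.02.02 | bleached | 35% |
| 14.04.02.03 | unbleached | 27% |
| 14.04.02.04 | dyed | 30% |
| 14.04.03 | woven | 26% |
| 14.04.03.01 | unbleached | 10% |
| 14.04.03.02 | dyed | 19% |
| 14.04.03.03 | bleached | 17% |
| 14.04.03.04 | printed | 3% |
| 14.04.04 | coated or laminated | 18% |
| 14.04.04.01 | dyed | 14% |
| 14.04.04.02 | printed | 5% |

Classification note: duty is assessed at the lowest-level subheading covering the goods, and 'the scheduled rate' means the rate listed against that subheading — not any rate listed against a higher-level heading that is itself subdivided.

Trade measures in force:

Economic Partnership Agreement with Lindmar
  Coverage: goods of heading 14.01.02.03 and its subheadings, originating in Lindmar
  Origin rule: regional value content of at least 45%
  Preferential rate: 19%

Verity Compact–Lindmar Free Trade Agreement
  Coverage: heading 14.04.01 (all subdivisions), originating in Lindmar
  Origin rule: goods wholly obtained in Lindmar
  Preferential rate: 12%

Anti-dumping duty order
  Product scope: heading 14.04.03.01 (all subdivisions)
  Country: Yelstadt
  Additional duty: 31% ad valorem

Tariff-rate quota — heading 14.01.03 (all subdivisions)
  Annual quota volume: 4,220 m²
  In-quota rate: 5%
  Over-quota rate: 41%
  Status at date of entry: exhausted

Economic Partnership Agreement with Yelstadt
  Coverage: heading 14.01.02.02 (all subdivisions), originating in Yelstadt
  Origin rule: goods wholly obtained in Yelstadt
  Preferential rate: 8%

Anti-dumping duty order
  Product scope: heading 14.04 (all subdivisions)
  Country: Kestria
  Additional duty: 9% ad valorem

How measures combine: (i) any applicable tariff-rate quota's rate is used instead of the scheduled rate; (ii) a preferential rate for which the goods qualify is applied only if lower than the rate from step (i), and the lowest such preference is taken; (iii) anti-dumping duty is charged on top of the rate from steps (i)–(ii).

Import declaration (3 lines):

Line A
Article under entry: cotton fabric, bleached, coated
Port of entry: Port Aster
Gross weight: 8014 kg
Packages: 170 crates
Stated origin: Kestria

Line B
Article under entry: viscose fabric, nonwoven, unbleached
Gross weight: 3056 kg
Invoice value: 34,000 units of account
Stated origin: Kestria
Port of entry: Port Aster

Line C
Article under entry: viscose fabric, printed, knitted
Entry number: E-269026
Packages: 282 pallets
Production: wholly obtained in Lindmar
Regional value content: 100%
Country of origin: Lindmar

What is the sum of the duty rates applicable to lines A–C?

60%

Line A: cotton → 14.01; coated → 14.01.04; bleached → 14.01.04.02. Scheduled 12%. No special measure applies. → 12%.
Line B: viscose → 14.04; nonwoven → 14.04.02; unbleached → 14.04.02.03. Scheduled 27%. anti-dumping (Kestria, 14.04): +9%; total 27% + 9% = 36%. → 36%.
Line C: viscose → 14.04; knitted → 14.04.01; printed → 14.04.01.02. Scheduled 32%. Lindmar agreement on 14.01.02.03: 14.04.01.02 not covered; Lindmar agreement on 14.04.01: wholly obtained → 12% available; preferential 12%. → 12%.
Sum: 12% + 36% + 12% = 60%.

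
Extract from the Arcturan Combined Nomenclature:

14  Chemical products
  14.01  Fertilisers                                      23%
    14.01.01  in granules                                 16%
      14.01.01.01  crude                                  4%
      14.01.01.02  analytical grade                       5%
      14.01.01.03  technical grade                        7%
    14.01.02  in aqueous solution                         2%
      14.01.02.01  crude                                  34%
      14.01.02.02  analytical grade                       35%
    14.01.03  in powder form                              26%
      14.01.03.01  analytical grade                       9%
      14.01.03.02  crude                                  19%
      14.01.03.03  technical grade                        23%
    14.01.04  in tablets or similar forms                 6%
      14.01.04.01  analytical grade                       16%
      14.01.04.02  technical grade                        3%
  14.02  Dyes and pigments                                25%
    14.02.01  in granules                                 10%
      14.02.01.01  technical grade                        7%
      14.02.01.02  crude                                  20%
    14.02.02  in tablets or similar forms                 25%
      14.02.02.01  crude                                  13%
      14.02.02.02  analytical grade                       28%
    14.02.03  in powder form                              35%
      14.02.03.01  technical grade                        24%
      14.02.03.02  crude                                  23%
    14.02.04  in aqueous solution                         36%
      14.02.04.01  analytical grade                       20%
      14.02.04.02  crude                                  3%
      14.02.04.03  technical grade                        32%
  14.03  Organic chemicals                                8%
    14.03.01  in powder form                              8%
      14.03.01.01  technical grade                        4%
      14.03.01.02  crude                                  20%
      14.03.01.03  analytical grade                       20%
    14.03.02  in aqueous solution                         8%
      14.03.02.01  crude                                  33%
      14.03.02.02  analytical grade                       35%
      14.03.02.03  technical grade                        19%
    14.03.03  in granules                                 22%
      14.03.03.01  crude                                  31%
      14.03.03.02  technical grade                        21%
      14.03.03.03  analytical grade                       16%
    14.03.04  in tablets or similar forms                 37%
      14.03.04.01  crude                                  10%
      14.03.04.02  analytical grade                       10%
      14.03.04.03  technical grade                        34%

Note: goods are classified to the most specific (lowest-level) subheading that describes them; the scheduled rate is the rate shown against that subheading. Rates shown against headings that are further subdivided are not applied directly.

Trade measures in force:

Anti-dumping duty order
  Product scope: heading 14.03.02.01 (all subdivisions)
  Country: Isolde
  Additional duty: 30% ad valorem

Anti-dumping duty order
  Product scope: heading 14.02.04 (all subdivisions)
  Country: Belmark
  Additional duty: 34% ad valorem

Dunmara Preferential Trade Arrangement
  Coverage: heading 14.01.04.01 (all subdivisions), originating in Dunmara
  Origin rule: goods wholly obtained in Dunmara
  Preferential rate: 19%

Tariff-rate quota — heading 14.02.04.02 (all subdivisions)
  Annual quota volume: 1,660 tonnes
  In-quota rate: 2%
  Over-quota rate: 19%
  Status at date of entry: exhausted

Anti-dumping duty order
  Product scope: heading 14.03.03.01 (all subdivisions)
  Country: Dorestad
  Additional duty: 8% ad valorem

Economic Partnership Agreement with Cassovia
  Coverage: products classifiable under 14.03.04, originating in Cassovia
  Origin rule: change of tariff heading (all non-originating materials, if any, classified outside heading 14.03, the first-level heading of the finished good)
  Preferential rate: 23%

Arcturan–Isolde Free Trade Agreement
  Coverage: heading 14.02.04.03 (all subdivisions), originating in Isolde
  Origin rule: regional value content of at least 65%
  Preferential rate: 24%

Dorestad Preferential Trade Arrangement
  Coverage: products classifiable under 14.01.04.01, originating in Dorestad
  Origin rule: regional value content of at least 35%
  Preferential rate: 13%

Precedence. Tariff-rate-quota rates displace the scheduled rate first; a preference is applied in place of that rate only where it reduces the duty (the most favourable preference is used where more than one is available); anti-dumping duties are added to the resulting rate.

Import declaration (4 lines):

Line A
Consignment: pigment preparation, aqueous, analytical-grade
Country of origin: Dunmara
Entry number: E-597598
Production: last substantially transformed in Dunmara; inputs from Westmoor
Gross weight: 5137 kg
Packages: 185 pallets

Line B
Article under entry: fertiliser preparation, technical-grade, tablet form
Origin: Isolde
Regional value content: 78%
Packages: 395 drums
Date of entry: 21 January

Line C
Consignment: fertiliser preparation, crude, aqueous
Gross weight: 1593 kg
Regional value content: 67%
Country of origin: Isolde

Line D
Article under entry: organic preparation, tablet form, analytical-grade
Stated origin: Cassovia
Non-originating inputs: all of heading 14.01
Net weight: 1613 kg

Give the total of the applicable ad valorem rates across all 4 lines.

Line A: pigment → 14.02; aqueous → 14.02.04; analytical-grade → 14.02.04.01. Scheduled 20%. Dunmara agreement on 14.01.04.01: 14.02.04.01 not covered. → 20%.
Line B: fertiliser → 14.01; tablet form → 14.01.04; technical-grade → 14.01.04.02. Scheduled 3%. Isolde agreement on 14.02.04.03: 14.01.04.02 not covered. → 3%.
Line C: fertiliser → 14.01; aqueous → 14.01.02; crude → 14.01.02.01. Scheduled 34%. Isolde agreement on 14.02.04.03: 14.01.02.01 not covered. → 34%.
Line D: organic → 14.03; tablet form → 14.03.04; analytical-grade → 14.03.04.02. Scheduled 10%. Cassovia agreement on 14.03.04: CTH met → 23% available; preference 23% not lower than 10% → no reduction. → 10%.
Sum: 20% + 3% + 34% + 10% = 67%.

67%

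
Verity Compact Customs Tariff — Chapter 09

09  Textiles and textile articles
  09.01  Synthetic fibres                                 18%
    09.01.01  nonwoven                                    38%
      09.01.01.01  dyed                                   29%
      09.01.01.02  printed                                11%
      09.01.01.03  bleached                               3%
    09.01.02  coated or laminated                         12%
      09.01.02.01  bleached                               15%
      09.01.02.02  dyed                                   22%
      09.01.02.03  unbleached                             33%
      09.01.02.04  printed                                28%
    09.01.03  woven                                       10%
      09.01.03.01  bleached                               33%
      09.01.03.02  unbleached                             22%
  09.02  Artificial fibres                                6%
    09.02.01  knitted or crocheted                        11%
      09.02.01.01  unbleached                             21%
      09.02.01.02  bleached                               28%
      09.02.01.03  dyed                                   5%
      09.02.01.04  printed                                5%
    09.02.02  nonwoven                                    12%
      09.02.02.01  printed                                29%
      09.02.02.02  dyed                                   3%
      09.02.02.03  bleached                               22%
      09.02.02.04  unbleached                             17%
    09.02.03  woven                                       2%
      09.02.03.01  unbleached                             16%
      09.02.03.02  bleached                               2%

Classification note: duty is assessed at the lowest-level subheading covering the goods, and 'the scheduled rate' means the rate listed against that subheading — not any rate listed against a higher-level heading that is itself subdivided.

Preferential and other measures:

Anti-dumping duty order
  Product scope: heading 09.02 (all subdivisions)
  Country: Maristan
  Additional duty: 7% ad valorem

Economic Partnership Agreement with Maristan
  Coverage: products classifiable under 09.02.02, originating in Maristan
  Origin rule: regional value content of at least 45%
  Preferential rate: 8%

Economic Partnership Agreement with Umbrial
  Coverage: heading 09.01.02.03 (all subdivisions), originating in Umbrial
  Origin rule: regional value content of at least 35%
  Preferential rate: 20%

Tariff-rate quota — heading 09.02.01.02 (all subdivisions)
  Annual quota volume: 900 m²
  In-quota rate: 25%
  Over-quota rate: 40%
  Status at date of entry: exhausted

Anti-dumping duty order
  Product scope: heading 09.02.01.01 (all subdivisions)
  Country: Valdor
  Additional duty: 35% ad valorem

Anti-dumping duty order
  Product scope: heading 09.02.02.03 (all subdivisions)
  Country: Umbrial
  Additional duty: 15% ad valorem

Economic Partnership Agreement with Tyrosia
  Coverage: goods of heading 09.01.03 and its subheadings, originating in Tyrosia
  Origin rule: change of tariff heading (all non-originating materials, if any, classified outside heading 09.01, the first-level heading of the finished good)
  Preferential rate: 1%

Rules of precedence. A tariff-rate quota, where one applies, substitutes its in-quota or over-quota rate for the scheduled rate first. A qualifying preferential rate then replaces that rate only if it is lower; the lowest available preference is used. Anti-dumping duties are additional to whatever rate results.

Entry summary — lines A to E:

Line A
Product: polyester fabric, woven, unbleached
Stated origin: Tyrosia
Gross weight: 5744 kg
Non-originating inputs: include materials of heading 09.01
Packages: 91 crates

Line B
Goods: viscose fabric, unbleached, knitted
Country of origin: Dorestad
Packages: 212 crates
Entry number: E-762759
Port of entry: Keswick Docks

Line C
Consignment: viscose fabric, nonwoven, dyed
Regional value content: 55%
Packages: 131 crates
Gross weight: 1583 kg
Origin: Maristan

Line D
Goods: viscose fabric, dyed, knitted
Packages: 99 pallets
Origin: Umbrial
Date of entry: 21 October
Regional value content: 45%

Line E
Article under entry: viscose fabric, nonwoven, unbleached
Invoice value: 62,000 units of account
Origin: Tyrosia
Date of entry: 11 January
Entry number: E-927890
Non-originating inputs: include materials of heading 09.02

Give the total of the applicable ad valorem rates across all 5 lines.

Line A: polyester → 09.01; woven → 09.01.03; unbleached → 09.01.03.02. Scheduled 22%. Tyrosia agreement on 09.01.03: CTH not met. → 22%.
Line B: viscose → 09.02; knitted → 09.02.01; unbleached → 09.02.01.01. Scheduled 21%. No special measure applies. → 21%.
Line C: viscose → 09.02; nonwoven → 09.02.02; dyed → 09.02.02.02. Scheduled 3%. Maristan agreement on 09.02.02: RVC ≥ 45% → 8% available; preference 8% not lower than 3% → no reduction; anti-dumping (Maristan, 09.02): +7%; total 3% + 7% = 10%. → 10%.
Line D: viscose → 09.02; knitted → 09.02.01; dyed → 09.02.01.03. Scheduled 5%. Umbrial agreement on 09.01.02.03: 09.02.01.03 not covered. → 5%.
Line E: viscose → 09.02; nonwoven → 09.02.02; unbleached → 09.02.02.04. Scheduled 17%. Tyrosia agreement on 09.01.03: 09.02.02.04 not covered. → 17%.
Sum: 22% + 21% + 10% + 5% + 17% = 75%.

75%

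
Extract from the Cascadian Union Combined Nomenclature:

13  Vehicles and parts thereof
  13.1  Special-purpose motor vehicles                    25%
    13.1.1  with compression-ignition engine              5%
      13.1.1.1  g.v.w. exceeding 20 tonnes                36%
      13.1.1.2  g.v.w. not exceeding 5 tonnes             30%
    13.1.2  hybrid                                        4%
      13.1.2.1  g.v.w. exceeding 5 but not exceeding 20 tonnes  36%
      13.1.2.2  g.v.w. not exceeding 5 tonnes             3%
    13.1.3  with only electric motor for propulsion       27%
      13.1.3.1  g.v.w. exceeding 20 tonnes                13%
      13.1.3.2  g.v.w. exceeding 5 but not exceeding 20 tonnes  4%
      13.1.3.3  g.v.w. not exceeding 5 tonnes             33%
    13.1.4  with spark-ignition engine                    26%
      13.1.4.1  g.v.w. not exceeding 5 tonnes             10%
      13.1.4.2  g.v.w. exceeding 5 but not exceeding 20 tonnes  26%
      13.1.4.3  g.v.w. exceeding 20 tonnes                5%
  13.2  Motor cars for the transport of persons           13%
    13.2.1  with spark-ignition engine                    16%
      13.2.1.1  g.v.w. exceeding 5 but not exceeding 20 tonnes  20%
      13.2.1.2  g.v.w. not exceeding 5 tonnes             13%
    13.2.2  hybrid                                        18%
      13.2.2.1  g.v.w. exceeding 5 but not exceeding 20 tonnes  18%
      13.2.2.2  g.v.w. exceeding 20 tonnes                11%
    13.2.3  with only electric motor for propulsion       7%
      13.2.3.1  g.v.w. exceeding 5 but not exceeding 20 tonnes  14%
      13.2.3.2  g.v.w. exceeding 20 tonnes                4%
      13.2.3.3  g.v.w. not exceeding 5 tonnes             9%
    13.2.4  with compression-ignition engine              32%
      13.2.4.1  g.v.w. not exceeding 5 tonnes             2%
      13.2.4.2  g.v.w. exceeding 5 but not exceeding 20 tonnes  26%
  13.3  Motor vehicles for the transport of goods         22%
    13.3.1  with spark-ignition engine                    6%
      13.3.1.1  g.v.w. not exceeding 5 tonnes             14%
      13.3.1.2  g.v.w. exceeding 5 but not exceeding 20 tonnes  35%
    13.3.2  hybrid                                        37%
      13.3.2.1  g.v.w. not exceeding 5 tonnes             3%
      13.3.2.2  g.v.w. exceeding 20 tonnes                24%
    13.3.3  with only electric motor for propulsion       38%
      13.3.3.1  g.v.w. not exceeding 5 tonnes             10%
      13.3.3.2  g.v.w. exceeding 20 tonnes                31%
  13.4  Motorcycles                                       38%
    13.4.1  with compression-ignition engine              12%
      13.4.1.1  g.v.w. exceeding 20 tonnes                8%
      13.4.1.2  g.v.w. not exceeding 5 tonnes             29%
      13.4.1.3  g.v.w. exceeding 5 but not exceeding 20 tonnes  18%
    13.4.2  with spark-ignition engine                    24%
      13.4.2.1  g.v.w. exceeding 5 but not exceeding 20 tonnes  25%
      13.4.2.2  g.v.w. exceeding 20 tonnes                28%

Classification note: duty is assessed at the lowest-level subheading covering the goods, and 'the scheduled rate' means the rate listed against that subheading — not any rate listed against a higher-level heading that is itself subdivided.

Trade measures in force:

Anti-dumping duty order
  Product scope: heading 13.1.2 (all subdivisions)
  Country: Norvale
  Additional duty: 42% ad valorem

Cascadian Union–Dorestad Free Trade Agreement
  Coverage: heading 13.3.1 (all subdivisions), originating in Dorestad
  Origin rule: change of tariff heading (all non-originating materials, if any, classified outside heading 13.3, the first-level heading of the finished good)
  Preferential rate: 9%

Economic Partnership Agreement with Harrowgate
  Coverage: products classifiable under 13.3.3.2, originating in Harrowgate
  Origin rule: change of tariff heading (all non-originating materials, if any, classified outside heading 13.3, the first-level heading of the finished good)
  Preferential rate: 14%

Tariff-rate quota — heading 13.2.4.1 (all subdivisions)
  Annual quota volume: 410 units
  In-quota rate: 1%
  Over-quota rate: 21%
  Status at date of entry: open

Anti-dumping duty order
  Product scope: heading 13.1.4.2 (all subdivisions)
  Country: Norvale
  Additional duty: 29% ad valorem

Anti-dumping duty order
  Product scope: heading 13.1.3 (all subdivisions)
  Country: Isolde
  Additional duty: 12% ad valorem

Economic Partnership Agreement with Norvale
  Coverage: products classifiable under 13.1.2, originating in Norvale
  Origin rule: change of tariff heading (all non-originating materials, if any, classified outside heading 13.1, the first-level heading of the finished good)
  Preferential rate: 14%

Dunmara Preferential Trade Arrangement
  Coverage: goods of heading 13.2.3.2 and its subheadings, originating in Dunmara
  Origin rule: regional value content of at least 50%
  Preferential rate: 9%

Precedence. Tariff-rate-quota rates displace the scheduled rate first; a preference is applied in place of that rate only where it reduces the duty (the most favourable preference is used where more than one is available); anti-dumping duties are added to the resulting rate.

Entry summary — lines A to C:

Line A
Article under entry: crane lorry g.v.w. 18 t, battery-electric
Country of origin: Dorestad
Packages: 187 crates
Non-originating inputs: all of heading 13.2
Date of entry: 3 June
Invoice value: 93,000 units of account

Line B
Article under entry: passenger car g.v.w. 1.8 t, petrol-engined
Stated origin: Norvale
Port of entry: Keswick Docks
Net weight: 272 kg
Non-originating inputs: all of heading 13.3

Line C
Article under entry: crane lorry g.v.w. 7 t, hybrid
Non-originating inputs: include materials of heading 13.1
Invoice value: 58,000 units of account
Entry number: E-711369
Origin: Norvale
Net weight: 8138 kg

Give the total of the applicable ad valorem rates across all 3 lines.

95%

Line A: crane lorry → 13.1; battery-electric → 13.1.3; g.v.w. 18 t → 13.1.3.2. Scheduled 4%. Dorestad agreement on 13.3.1: 13.1.3.2 not covered. → 4%.
Line B: passenger car → 13.2; petrol-engined → 13.2.1; g.v.w. 1.8 t → 13.2.1.2. Scheduled 13%. Norvale agreement on 13.1.2: 13.2.1.2 not covered. → 13%.
Line C: crane lorry → 13.1; hybrid → 13.1.2; g.v.w. 7 t → 13.1.2.1. Scheduled 36%. Norvale agreement on 13.1.2: CTH not met; anti-dumping (Norvale, 13.1.2): +42%; total 36% + 42% = 78%. → 78%.
Sum: 4% + 13% + 78% = 95%.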